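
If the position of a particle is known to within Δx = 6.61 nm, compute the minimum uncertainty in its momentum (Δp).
7.977 × 10^-27 kg·m/s

Using the Heisenberg uncertainty principle:
ΔxΔp ≥ ℏ/2

The minimum uncertainty in momentum is:
Δp_min = ℏ/(2Δx)
Δp_min = (1.055e-34 J·s) / (2 × 6.610e-09 m)
Δp_min = 7.977e-27 kg·m/s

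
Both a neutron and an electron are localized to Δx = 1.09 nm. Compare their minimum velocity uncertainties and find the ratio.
The electron has the larger minimum velocity uncertainty, by a ratio of 1838.7.

For both particles, Δp_min = ℏ/(2Δx) = 4.837e-26 kg·m/s (same for both).

The velocity uncertainty is Δv = Δp/m:
- neutron: Δv = 4.837e-26 / 1.675e-27 = 2.888e+01 m/s = 28.882 m/s
- electron: Δv = 4.837e-26 / 9.109e-31 = 5.310e+04 m/s = 53.104 km/s

Ratio: 5.310e+04 / 2.888e+01 = 1838.7

The lighter particle has larger velocity uncertainty because Δv ∝ 1/m.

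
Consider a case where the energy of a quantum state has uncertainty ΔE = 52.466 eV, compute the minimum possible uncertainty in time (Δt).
6.273 as

Using the energy-time uncertainty principle:
ΔEΔt ≥ ℏ/2

The minimum uncertainty in time is:
Δt_min = ℏ/(2ΔE)
Δt_min = (1.055e-34 J·s) / (2 × 8.406e-18 J)
Δt_min = 6.273e-18 s = 6.273 as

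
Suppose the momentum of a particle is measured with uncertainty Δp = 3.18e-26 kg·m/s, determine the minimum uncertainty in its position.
1.658 nm

Using the Heisenberg uncertainty principle:
ΔxΔp ≥ ℏ/2

The minimum uncertainty in position is:
Δx_min = ℏ/(2Δp)
Δx_min = (1.055e-34 J·s) / (2 × 3.180e-26 kg·m/s)
Δx_min = 1.658e-09 m = 1.658 nm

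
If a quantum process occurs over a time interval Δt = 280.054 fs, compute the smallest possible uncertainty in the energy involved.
1.175 meV

Using the energy-time uncertainty principle:
ΔEΔt ≥ ℏ/2

The minimum uncertainty in energy is:
ΔE_min = ℏ/(2Δt)
ΔE_min = (1.055e-34 J·s) / (2 × 2.801e-13 s)
ΔE_min = 1.883e-22 J = 1.175 meV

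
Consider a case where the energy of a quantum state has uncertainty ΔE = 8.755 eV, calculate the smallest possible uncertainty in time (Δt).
37.591 as

Using the energy-time uncertainty principle:
ΔEΔt ≥ ℏ/2

The minimum uncertainty in time is:
Δt_min = ℏ/(2ΔE)
Δt_min = (1.055e-34 J·s) / (2 × 1.403e-18 J)
Δt_min = 3.759e-17 s = 37.591 as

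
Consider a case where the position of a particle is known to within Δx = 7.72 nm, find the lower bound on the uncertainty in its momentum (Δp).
6.830 × 10^-27 kg·m/s

Using the Heisenberg uncertainty principle:
ΔxΔp ≥ ℏ/2

The minimum uncertainty in momentum is:
Δp_min = ℏ/(2Δx)
Δp_min = (1.055e-34 J·s) / (2 × 7.720e-09 m)
Δp_min = 6.830e-27 kg·m/s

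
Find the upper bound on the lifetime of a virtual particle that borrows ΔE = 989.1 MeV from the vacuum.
3.327 × 10^-25 s

Using the energy-time uncertainty principle:
ΔEΔt ≥ ℏ/2

For a virtual particle borrowing energy ΔE, the maximum lifetime is:
Δt_max = ℏ/(2ΔE)

Converting energy:
ΔE = 989.1 MeV = 1.585e-10 J

Δt_max = (1.055e-34 J·s) / (2 × 1.585e-10 J)
Δt_max = 3.327e-25 s = 3.327 × 10^-25 s

Virtual particles with higher borrowed energy exist for shorter times.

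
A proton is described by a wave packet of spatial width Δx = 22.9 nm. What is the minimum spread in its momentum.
2.303 × 10^-27 kg·m/s

For a wave packet, the spatial width Δx and momentum spread Δp are related by the uncertainty principle:
ΔxΔp ≥ ℏ/2

The minimum momentum spread is:
Δp_min = ℏ/(2Δx)
Δp_min = (1.055e-34 J·s) / (2 × 2.290e-08 m)
Δp_min = 2.303e-27 kg·m/s

A wave packet cannot have both a well-defined position and well-defined momentum.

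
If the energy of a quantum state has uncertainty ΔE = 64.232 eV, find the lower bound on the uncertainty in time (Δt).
5.124 as

Using the energy-time uncertainty principle:
ΔEΔt ≥ ℏ/2

The minimum uncertainty in time is:
Δt_min = ℏ/(2ΔE)
Δt_min = (1.055e-34 J·s) / (2 × 1.029e-17 J)
Δt_min = 5.124e-18 s = 5.124 as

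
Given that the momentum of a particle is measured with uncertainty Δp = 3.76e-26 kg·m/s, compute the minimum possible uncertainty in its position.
1.402 nm

Using the Heisenberg uncertainty principle:
ΔxΔp ≥ ℏ/2

The minimum uncertainty in position is:
Δx_min = ℏ/(2Δp)
Δx_min = (1.055e-34 J·s) / (2 × 3.760e-26 kg·m/s)
Δx_min = 1.402e-09 m = 1.402 nm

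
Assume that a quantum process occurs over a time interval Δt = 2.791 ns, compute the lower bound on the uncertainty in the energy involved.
117.917 neV

Using the energy-time uncertainty principle:
ΔEΔt ≥ ℏ/2

The minimum uncertainty in energy is:
ΔE_min = ℏ/(2Δt)
ΔE_min = (1.055e-34 J·s) / (2 × 2.791e-09 s)
ΔE_min = 1.889e-26 J = 117.917 neV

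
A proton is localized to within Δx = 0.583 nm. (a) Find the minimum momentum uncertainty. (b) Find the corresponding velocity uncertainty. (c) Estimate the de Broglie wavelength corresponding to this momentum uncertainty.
(a) Δp_min = 9.044 × 10^-26 kg·m/s
(b) Δv_min = 54.073 m/s
(c) λ_dB = 7.326 nm

Step-by-step:

(a) From the uncertainty principle:
Δp_min = ℏ/(2Δx) = (1.055e-34 J·s)/(2 × 5.830e-10 m) = 9.044e-26 kg·m/s

(b) The velocity uncertainty:
Δv = Δp/m = (9.044e-26 kg·m/s)/(1.673e-27 kg) = 5.407e+01 m/s = 54.073 m/s

(c) The de Broglie wavelength for this momentum:
λ = h/p = (6.626e-34 J·s)/(9.044e-26 kg·m/s) = 7.326e-09 m = 7.326 nm

Note: The de Broglie wavelength is comparable to the localization size, as expected from wave-particle duality.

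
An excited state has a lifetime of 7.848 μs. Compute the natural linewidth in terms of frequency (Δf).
10.140 kHz

Using the energy-time uncertainty principle and E = hf:
ΔEΔt ≥ ℏ/2
hΔf·Δt ≥ ℏ/2

The minimum frequency uncertainty is:
Δf = ℏ/(2hτ) = 1/(4πτ)
Δf = 1/(4π × 7.848e-06 s)
Δf = 1.014e+04 Hz = 10.140 kHz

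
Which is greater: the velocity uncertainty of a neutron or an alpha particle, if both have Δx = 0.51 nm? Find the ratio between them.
The neutron has the larger minimum velocity uncertainty, by a ratio of 4.0.

For both particles, Δp_min = ℏ/(2Δx) = 1.034e-25 kg·m/s (same for both).

The velocity uncertainty is Δv = Δp/m:
- neutron: Δv = 1.034e-25 / 1.675e-27 = 6.173e+01 m/s = 61.728 m/s
- alpha particle: Δv = 1.034e-25 / 6.645e-27 = 1.556e+01 m/s = 15.560 m/s

Ratio: 6.173e+01 / 1.556e+01 = 4.0

The lighter particle has larger velocity uncertainty because Δv ∝ 1/m.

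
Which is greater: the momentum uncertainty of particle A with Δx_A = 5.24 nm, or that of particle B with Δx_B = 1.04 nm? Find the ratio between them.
Particle B has the larger minimum momentum uncertainty, by a factor of 5.04.

For each particle, the minimum momentum uncertainty is Δp_min = ℏ/(2Δx):

Particle A: Δp_A = ℏ/(2×5.240e-09 m) = 1.006e-26 kg·m/s
Particle B: Δp_B = ℏ/(2×1.040e-09 m) = 5.070e-26 kg·m/s

Ratio: Δp_B/Δp_A = 5.04

Since Δp_min ∝ 1/Δx, the particle with smaller position uncertainty (B) has larger momentum uncertainty.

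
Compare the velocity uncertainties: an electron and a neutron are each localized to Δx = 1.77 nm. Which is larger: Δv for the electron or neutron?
The electron has the larger minimum velocity uncertainty, by a ratio of 1838.7.

For both particles, Δp_min = ℏ/(2Δx) = 2.979e-26 kg·m/s (same for both).

The velocity uncertainty is Δv = Δp/m:
- electron: Δv = 2.979e-26 / 9.109e-31 = 3.270e+04 m/s = 32.703 km/s
- neutron: Δv = 2.979e-26 / 1.675e-27 = 1.779e+01 m/s = 17.786 m/s

Ratio: 3.270e+04 / 1.779e+01 = 1838.7

The lighter particle has larger velocity uncertainty because Δv ∝ 1/m.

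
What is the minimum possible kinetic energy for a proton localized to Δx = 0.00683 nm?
111.202 meV

Localizing a particle requires giving it sufficient momentum uncertainty:

1. From uncertainty principle: Δp ≥ ℏ/(2Δx)
   Δp_min = (1.055e-34 J·s) / (2 × 6.830e-12 m)
   Δp_min = 7.720e-24 kg·m/s

2. This momentum uncertainty corresponds to kinetic energy:
   KE ≈ (Δp)²/(2m) = (7.720e-24)²/(2 × 1.673e-27 kg)
   KE = 1.782e-20 J = 111.202 meV

Tighter localization requires more energy.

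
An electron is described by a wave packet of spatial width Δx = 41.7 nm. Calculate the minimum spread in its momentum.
1.264 × 10^-27 kg·m/s

For a wave packet, the spatial width Δx and momentum spread Δp are related by the uncertainty principle:
ΔxΔp ≥ ℏ/2

The minimum momentum spread is:
Δp_min = ℏ/(2Δx)
Δp_min = (1.055e-34 J·s) / (2 × 4.170e-08 m)
Δp_min = 1.264e-27 kg·m/s

A wave packet cannot have both a well-defined position and well-defined momentum.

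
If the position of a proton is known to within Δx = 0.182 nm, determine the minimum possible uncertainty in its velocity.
173.212 m/s

Using the Heisenberg uncertainty principle and Δp = mΔv:
ΔxΔp ≥ ℏ/2
Δx(mΔv) ≥ ℏ/2

The minimum uncertainty in velocity is:
Δv_min = ℏ/(2mΔx)
Δv_min = (1.055e-34 J·s) / (2 × 1.673e-27 kg × 1.820e-10 m)
Δv_min = 1.732e+02 m/s = 173.212 m/s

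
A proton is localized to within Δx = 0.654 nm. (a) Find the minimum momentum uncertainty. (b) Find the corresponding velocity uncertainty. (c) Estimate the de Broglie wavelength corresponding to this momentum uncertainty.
(a) Δp_min = 8.062 × 10^-26 kg·m/s
(b) Δv_min = 48.203 m/s
(c) λ_dB = 8.218 nm

Step-by-step:

(a) From the uncertainty principle:
Δp_min = ℏ/(2Δx) = (1.055e-34 J·s)/(2 × 6.540e-10 m) = 8.062e-26 kg·m/s

(b) The velocity uncertainty:
Δv = Δp/m = (8.062e-26 kg·m/s)/(1.673e-27 kg) = 4.820e+01 m/s = 48.203 m/s

(c) The de Broglie wavelength for this momentum:
λ = h/p = (6.626e-34 J·s)/(8.062e-26 kg·m/s) = 8.218e-09 m = 8.218 nm

Note: The de Broglie wavelength is comparable to the localization size, as expected from wave-particle duality.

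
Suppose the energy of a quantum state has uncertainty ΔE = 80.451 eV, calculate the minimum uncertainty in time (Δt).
4.091 as

Using the energy-time uncertainty principle:
ΔEΔt ≥ ℏ/2

The minimum uncertainty in time is:
Δt_min = ℏ/(2ΔE)
Δt_min = (1.055e-34 J·s) / (2 × 1.289e-17 J)
Δt_min = 4.091e-18 s = 4.091 as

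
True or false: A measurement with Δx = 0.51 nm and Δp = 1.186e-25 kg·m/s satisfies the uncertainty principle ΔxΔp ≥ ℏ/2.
Yes, it satisfies the uncertainty principle.

Calculate the product ΔxΔp:
ΔxΔp = (5.100e-10 m) × (1.186e-25 kg·m/s)
ΔxΔp = 6.049e-35 J·s

Compare to the minimum allowed value ℏ/2:
ℏ/2 = 5.273e-35 J·s

Since ΔxΔp = 6.049e-35 J·s ≥ 5.273e-35 J·s = ℏ/2,
the measurement satisfies the uncertainty principle.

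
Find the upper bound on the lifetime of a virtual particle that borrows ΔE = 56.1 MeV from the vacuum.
5.866 ys

Using the energy-time uncertainty principle:
ΔEΔt ≥ ℏ/2

For a virtual particle borrowing energy ΔE, the maximum lifetime is:
Δt_max = ℏ/(2ΔE)

Converting energy:
ΔE = 56.1 MeV = 8.988e-12 J

Δt_max = (1.055e-34 J·s) / (2 × 8.988e-12 J)
Δt_max = 5.866e-24 s = 5.866 ys

Virtual particles with higher borrowed energy exist for shorter times.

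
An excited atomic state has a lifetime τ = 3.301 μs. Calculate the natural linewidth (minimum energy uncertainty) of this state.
99.699 peV

Using the energy-time uncertainty principle:
ΔEΔt ≥ ℏ/2

The lifetime τ represents the time uncertainty Δt.
The natural linewidth (minimum energy uncertainty) is:

ΔE = ℏ/(2τ)
ΔE = (1.055e-34 J·s) / (2 × 3.301e-06 s)
ΔE = 1.597e-29 J = 99.699 peV

This natural linewidth limits the precision of spectroscopic measurements.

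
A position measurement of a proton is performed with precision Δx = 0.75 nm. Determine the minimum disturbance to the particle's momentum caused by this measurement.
7.030 × 10^-26 kg·m/s

The uncertainty principle implies that measuring position disturbs momentum:
ΔxΔp ≥ ℏ/2

When we measure position with precision Δx, we necessarily introduce a momentum uncertainty:
Δp ≥ ℏ/(2Δx)
Δp_min = (1.055e-34 J·s) / (2 × 7.500e-10 m)
Δp_min = 7.030e-26 kg·m/s

The more precisely we measure position, the greater the momentum disturbance.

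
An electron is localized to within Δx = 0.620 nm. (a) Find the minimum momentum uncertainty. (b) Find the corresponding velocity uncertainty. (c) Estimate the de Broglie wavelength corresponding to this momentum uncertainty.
(a) Δp_min = 8.505 × 10^-26 kg·m/s
(b) Δv_min = 93.361 km/s
(c) λ_dB = 7.791 nm

Step-by-step:

(a) From the uncertainty principle:
Δp_min = ℏ/(2Δx) = (1.055e-34 J·s)/(2 × 6.200e-10 m) = 8.505e-26 kg·m/s

(b) The velocity uncertainty:
Δv = Δp/m = (8.505e-26 kg·m/s)/(9.109e-31 kg) = 9.336e+04 m/s = 93.361 km/s

(c) The de Broglie wavelength for this momentum:
λ = h/p = (6.626e-34 J·s)/(8.505e-26 kg·m/s) = 7.791e-09 m = 7.791 nm

Note: The de Broglie wavelength is comparable to the localization size, as expected from wave-particle duality.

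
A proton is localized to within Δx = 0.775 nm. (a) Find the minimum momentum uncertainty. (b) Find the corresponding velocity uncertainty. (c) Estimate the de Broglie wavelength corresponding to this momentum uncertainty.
(a) Δp_min = 6.804 × 10^-26 kg·m/s
(b) Δv_min = 40.677 m/s
(c) λ_dB = 9.739 nm

Step-by-step:

(a) From the uncertainty principle:
Δp_min = ℏ/(2Δx) = (1.055e-34 J·s)/(2 × 7.750e-10 m) = 6.804e-26 kg·m/s

(b) The velocity uncertainty:
Δv = Δp/m = (6.804e-26 kg·m/s)/(1.673e-27 kg) = 4.068e+01 m/s = 40.677 m/s

(c) The de Broglie wavelength for this momentum:
λ = h/p = (6.626e-34 J·s)/(6.804e-26 kg·m/s) = 9.739e-09 m = 9.739 nm

Note: The de Broglie wavelength is comparable to the localization size, as expected from wave-particle duality.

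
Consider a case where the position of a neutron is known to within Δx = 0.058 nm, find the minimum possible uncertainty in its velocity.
542.778 m/s

Using the Heisenberg uncertainty principle and Δp = mΔv:
ΔxΔp ≥ ℏ/2
Δx(mΔv) ≥ ℏ/2

The minimum uncertainty in velocity is:
Δv_min = ℏ/(2mΔx)
Δv_min = (1.055e-34 J·s) / (2 × 1.675e-27 kg × 5.800e-11 m)
Δv_min = 5.428e+02 m/s = 542.778 m/s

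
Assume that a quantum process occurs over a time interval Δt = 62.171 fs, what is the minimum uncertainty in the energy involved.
5.294 meV

Using the energy-time uncertainty principle:
ΔEΔt ≥ ℏ/2

The minimum uncertainty in energy is:
ΔE_min = ℏ/(2Δt)
ΔE_min = (1.055e-34 J·s) / (2 × 6.217e-14 s)
ΔE_min = 8.481e-22 J = 5.294 meV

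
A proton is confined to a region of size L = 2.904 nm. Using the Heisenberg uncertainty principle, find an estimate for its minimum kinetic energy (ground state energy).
615.122 neV

Using the uncertainty principle to estimate ground state energy:

1. The position uncertainty is approximately the confinement size:
   Δx ≈ L = 2.904e-09 m

2. From ΔxΔp ≥ ℏ/2, the minimum momentum uncertainty is:
   Δp ≈ ℏ/(2L) = 1.816e-26 kg·m/s

3. The kinetic energy is approximately:
   KE ≈ (Δp)²/(2m) = (1.816e-26)²/(2 × 1.673e-27 kg)
   KE ≈ 9.855e-26 J = 615.122 neV

This is an order-of-magnitude estimate of the ground state energy.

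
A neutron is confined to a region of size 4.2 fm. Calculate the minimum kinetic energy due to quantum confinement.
293.668 keV

Using the uncertainty principle:

1. Position uncertainty: Δx ≈ 4.200e-15 m
2. Minimum momentum uncertainty: Δp = ℏ/(2Δx) = 1.255e-20 kg·m/s
3. Minimum kinetic energy:
   KE = (Δp)²/(2m) = (1.255e-20)²/(2 × 1.675e-27 kg)
   KE = 4.705e-14 J = 293.668 keV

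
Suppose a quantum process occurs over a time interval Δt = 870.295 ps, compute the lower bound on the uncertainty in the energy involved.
378.155 neV

Using the energy-time uncertainty principle:
ΔEΔt ≥ ℏ/2

The minimum uncertainty in energy is:
ΔE_min = ℏ/(2Δt)
ΔE_min = (1.055e-34 J·s) / (2 × 8.703e-10 s)
ΔE_min = 6.059e-26 J = 378.155 neV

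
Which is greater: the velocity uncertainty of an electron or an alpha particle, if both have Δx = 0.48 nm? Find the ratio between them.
The electron has the larger minimum velocity uncertainty, by a ratio of 7294.3.

For both particles, Δp_min = ℏ/(2Δx) = 1.099e-25 kg·m/s (same for both).

The velocity uncertainty is Δv = Δp/m:
- electron: Δv = 1.099e-25 / 9.109e-31 = 1.206e+05 m/s = 120.591 km/s
- alpha particle: Δv = 1.099e-25 / 6.645e-27 = 1.653e+01 m/s = 16.532 m/s

Ratio: 1.206e+05 / 1.653e+01 = 7294.3

The lighter particle has larger velocity uncertainty because Δv ∝ 1/m.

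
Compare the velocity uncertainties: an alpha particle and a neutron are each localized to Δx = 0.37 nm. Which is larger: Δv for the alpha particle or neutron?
The neutron has the larger minimum velocity uncertainty, by a ratio of 4.0.

For both particles, Δp_min = ℏ/(2Δx) = 1.425e-25 kg·m/s (same for both).

The velocity uncertainty is Δv = Δp/m:
- alpha particle: Δv = 1.425e-25 / 6.645e-27 = 2.145e+01 m/s = 21.447 m/s
- neutron: Δv = 1.425e-25 / 1.675e-27 = 8.508e+01 m/s = 85.084 m/s

Ratio: 8.508e+01 / 2.145e+01 = 4.0

The lighter particle has larger velocity uncertainty because Δv ∝ 1/m.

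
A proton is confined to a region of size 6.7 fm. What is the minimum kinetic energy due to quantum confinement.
115.559 keV

Using the uncertainty principle:

1. Position uncertainty: Δx ≈ 6.700e-15 m
2. Minimum momentum uncertainty: Δp = ℏ/(2Δx) = 7.870e-21 kg·m/s
3. Minimum kinetic energy:
   KE = (Δp)²/(2m) = (7.870e-21)²/(2 × 1.673e-27 kg)
   KE = 1.851e-14 J = 115.559 keV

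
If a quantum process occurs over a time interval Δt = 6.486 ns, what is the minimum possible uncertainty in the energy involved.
50.741 neV

Using the energy-time uncertainty principle:
ΔEΔt ≥ ℏ/2

The minimum uncertainty in energy is:
ΔE_min = ℏ/(2Δt)
ΔE_min = (1.055e-34 J·s) / (2 × 6.486e-09 s)
ΔE_min = 8.130e-27 J = 50.741 neV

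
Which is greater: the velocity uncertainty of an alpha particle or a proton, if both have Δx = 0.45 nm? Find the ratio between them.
The proton has the larger minimum velocity uncertainty, by a ratio of 4.0.

For both particles, Δp_min = ℏ/(2Δx) = 1.172e-25 kg·m/s (same for both).

The velocity uncertainty is Δv = Δp/m:
- alpha particle: Δv = 1.172e-25 / 6.645e-27 = 1.763e+01 m/s = 17.634 m/s
- proton: Δv = 1.172e-25 / 1.673e-27 = 7.005e+01 m/s = 70.054 m/s

Ratio: 7.005e+01 / 1.763e+01 = 4.0

The lighter particle has larger velocity uncertainty because Δv ∝ 1/m.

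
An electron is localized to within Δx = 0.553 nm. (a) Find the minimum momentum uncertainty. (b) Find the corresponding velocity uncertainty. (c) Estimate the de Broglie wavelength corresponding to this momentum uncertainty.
(a) Δp_min = 9.535 × 10^-26 kg·m/s
(b) Δv_min = 104.672 km/s
(c) λ_dB = 6.949 nm

Step-by-step:

(a) From the uncertainty principle:
Δp_min = ℏ/(2Δx) = (1.055e-34 J·s)/(2 × 5.530e-10 m) = 9.535e-26 kg·m/s

(b) The velocity uncertainty:
Δv = Δp/m = (9.535e-26 kg·m/s)/(9.109e-31 kg) = 1.047e+05 m/s = 104.672 km/s

(c) The de Broglie wavelength for this momentum:
λ = h/p = (6.626e-34 J·s)/(9.535e-26 kg·m/s) = 6.949e-09 m = 6.949 nm

Note: The de Broglie wavelength is comparable to the localization size, as expected from wave-particle duality.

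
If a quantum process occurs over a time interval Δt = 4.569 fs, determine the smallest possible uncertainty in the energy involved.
72.030 meV

Using the energy-time uncertainty principle:
ΔEΔt ≥ ℏ/2

The minimum uncertainty in energy is:
ΔE_min = ℏ/(2Δt)
ΔE_min = (1.055e-34 J·s) / (2 × 4.569e-15 s)
ΔE_min = 1.154e-20 J = 72.030 meV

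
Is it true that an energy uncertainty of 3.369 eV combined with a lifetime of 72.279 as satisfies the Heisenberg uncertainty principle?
No, it violates the uncertainty relation.

Calculate the product ΔEΔt:
ΔE = 3.369 eV = 5.398e-19 J
ΔEΔt = (5.398e-19 J) × (7.228e-17 s)
ΔEΔt = 3.901e-35 J·s

Compare to the minimum allowed value ℏ/2:
ℏ/2 = 5.273e-35 J·s

Since ΔEΔt = 3.901e-35 J·s < 5.273e-35 J·s = ℏ/2,
this violates the uncertainty relation.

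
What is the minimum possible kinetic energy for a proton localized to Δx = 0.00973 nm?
54.793 meV

Localizing a particle requires giving it sufficient momentum uncertainty:

1. From uncertainty principle: Δp ≥ ℏ/(2Δx)
   Δp_min = (1.055e-34 J·s) / (2 × 9.730e-12 m)
   Δp_min = 5.419e-24 kg·m/s

2. This momentum uncertainty corresponds to kinetic energy:
   KE ≈ (Δp)²/(2m) = (5.419e-24)²/(2 × 1.673e-27 kg)
   KE = 8.779e-21 J = 54.793 meV

Tighter localization requires more energy.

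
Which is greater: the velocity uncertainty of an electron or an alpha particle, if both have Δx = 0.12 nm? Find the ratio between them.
The electron has the larger minimum velocity uncertainty, by a ratio of 7294.3.

For both particles, Δp_min = ℏ/(2Δx) = 4.394e-25 kg·m/s (same for both).

The velocity uncertainty is Δv = Δp/m:
- electron: Δv = 4.394e-25 / 9.109e-31 = 4.824e+05 m/s = 482.365 km/s
- alpha particle: Δv = 4.394e-25 / 6.645e-27 = 6.613e+01 m/s = 66.129 m/s

Ratio: 4.824e+05 / 6.613e+01 = 7294.3

The lighter particle has larger velocity uncertainty because Δv ∝ 1/m.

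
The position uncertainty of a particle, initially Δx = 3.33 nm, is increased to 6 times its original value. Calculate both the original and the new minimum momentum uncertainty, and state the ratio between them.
Original Δp_min = 1.583 × 10^-26 kg·m/s; new Δp'_min = 2.639 × 10^-27 kg·m/s; ratio Δp'_min/Δp_min = 1/6.

From the uncertainty principle ΔxΔp ≥ ℏ/2, the minimum momentum uncertainty is Δp_min = ℏ/(2Δx).

Original (Δx = 3.33 nm = 3.330e-09 m):
Δp_min = (1.055e-34 J·s)/(2 × 3.330e-09 m) = 1.583e-26 kg·m/s

When Δx → 6Δx:
Δp'_min = ℏ/(2 × 6Δx) = (1/6) × ℏ/(2Δx) = (1/6) × Δp_min
Δp'_min = 1/6 × 1.583e-26 kg·m/s = 2.639e-27 kg·m/s

Since Δp_min ∝ 1/Δx, when Δx is increased to 6 times its original value, Δp_min decreases to 1/6 of its original value.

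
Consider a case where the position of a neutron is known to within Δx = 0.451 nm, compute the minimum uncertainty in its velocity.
69.803 m/s

Using the Heisenberg uncertainty principle and Δp = mΔv:
ΔxΔp ≥ ℏ/2
Δx(mΔv) ≥ ℏ/2

The minimum uncertainty in velocity is:
Δv_min = ℏ/(2mΔx)
Δv_min = (1.055e-34 J·s) / (2 × 1.675e-27 kg × 4.510e-10 m)
Δv_min = 6.980e+01 m/s = 69.803 m/s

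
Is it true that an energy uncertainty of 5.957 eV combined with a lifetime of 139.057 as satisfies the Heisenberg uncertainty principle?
Yes, it satisfies the uncertainty relation.

Calculate the product ΔEΔt:
ΔE = 5.957 eV = 9.544e-19 J
ΔEΔt = (9.544e-19 J) × (1.391e-16 s)
ΔEΔt = 1.327e-34 J·s

Compare to the minimum allowed value ℏ/2:
ℏ/2 = 5.273e-35 J·s

Since ΔEΔt = 1.327e-34 J·s ≥ 5.273e-35 J·s = ℏ/2,
this satisfies the uncertainty relation.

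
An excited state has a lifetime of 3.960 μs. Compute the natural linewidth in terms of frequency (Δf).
20.095 kHz

Using the energy-time uncertainty principle and E = hf:
ΔEΔt ≥ ℏ/2
hΔf·Δt ≥ ℏ/2

The minimum frequency uncertainty is:
Δf = ℏ/(2hτ) = 1/(4πτ)
Δf = 1/(4π × 3.960e-06 s)
Δf = 2.010e+04 Hz = 20.095 kHz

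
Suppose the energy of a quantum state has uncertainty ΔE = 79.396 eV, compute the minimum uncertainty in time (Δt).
4.145 as

Using the energy-time uncertainty principle:
ΔEΔt ≥ ℏ/2

The minimum uncertainty in time is:
Δt_min = ℏ/(2ΔE)
Δt_min = (1.055e-34 J·s) / (2 × 1.272e-17 J)
Δt_min = 4.145e-18 s = 4.145 as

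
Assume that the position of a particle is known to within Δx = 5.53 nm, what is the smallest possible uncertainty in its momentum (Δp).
9.535 × 10^-27 kg·m/s

Using the Heisenberg uncertainty principle:
ΔxΔp ≥ ℏ/2

The minimum uncertainty in momentum is:
Δp_min = ℏ/(2Δx)
Δp_min = (1.055e-34 J·s) / (2 × 5.530e-09 m)
Δp_min = 9.535e-27 kg·m/s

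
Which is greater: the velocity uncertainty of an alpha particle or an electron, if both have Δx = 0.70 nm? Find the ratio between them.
The electron has the larger minimum velocity uncertainty, by a ratio of 7294.3.

For both particles, Δp_min = ℏ/(2Δx) = 7.533e-26 kg·m/s (same for both).

The velocity uncertainty is Δv = Δp/m:
- alpha particle: Δv = 7.533e-26 / 6.645e-27 = 1.134e+01 m/s = 11.336 m/s
- electron: Δv = 7.533e-26 / 9.109e-31 = 8.269e+04 m/s = 82.691 km/s

Ratio: 8.269e+04 / 1.134e+01 = 7294.3

The lighter particle has larger velocity uncertainty because Δv ∝ 1/m.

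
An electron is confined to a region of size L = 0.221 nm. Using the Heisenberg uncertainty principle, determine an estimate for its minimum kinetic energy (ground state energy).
195.020 meV

Using the uncertainty principle to estimate ground state energy:

1. The position uncertainty is approximately the confinement size:
   Δx ≈ L = 2.210e-10 m

2. From ΔxΔp ≥ ℏ/2, the minimum momentum uncertainty is:
   Δp ≈ ℏ/(2L) = 2.386e-25 kg·m/s

3. The kinetic energy is approximately:
   KE ≈ (Δp)²/(2m) = (2.386e-25)²/(2 × 9.109e-31 kg)
   KE ≈ 3.125e-20 J = 195.020 meV

This is an order-of-magnitude estimate of the ground state energy.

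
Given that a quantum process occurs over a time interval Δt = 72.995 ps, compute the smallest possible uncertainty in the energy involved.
4.509 μeV

Using the energy-time uncertainty principle:
ΔEΔt ≥ ℏ/2

The minimum uncertainty in energy is:
ΔE_min = ℏ/(2Δt)
ΔE_min = (1.055e-34 J·s) / (2 × 7.300e-11 s)
ΔE_min = 7.224e-25 J = 4.509 μeV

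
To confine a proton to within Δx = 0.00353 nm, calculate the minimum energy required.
416.298 meV

Localizing a particle requires giving it sufficient momentum uncertainty:

1. From uncertainty principle: Δp ≥ ℏ/(2Δx)
   Δp_min = (1.055e-34 J·s) / (2 × 3.530e-12 m)
   Δp_min = 1.494e-23 kg·m/s

2. This momentum uncertainty corresponds to kinetic energy:
   KE ≈ (Δp)²/(2m) = (1.494e-23)²/(2 × 1.673e-27 kg)
   KE = 6.670e-20 J = 416.298 meV

Tighter localization requires more energy.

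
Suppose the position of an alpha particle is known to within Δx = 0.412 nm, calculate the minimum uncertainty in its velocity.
19.261 m/s

Using the Heisenberg uncertainty principle and Δp = mΔv:
ΔxΔp ≥ ℏ/2
Δx(mΔv) ≥ ℏ/2

The minimum uncertainty in velocity is:
Δv_min = ℏ/(2mΔx)
Δv_min = (1.055e-34 J·s) / (2 × 6.645e-27 kg × 4.120e-10 m)
Δv_min = 1.926e+01 m/s = 19.261 m/s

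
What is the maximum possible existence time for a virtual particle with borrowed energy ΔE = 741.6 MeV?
4.438 × 10^-25 s

Using the energy-time uncertainty principle:
ΔEΔt ≥ ℏ/2

For a virtual particle borrowing energy ΔE, the maximum lifetime is:
Δt_max = ℏ/(2ΔE)

Converting energy:
ΔE = 741.6 MeV = 1.188e-10 J

Δt_max = (1.055e-34 J·s) / (2 × 1.188e-10 J)
Δt_max = 4.438e-25 s = 4.438 × 10^-25 s

Virtual particles with higher borrowed energy exist for shorter times.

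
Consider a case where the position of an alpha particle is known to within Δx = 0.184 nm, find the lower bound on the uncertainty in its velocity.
43.128 m/s

Using the Heisenberg uncertainty principle and Δp = mΔv:
ΔxΔp ≥ ℏ/2
Δx(mΔv) ≥ ℏ/2

The minimum uncertainty in velocity is:
Δv_min = ℏ/(2mΔx)
Δv_min = (1.055e-34 J·s) / (2 × 6.645e-27 kg × 1.840e-10 m)
Δv_min = 4.313e+01 m/s = 43.128 m/s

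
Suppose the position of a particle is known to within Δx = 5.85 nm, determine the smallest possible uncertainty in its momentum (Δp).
9.013 × 10^-27 kg·m/s

Using the Heisenberg uncertainty principle:
ΔxΔp ≥ ℏ/2

The minimum uncertainty in momentum is:
Δp_min = ℏ/(2Δx)
Δp_min = (1.055e-34 J·s) / (2 × 5.850e-09 m)
Δp_min = 9.013e-27 kg·m/s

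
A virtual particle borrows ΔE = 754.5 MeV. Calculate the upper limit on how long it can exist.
4.362 × 10^-25 s

Using the energy-time uncertainty principle:
ΔEΔt ≥ ℏ/2

For a virtual particle borrowing energy ΔE, the maximum lifetime is:
Δt_max = ℏ/(2ΔE)

Converting energy:
ΔE = 754.5 MeV = 1.209e-10 J

Δt_max = (1.055e-34 J·s) / (2 × 1.209e-10 J)
Δt_max = 4.362e-25 s = 4.362 × 10^-25 s

Virtual particles with higher borrowed energy exist for shorter times.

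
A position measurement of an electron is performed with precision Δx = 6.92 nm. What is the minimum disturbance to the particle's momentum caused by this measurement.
7.620 × 10^-27 kg·m/s

The uncertainty principle implies that measuring position disturbs momentum:
ΔxΔp ≥ ℏ/2

When we measure position with precision Δx, we necessarily introduce a momentum uncertainty:
Δp ≥ ℏ/(2Δx)
Δp_min = (1.055e-34 J·s) / (2 × 6.920e-09 m)
Δp_min = 7.620e-27 kg·m/s

The more precisely we measure position, the greater the momentum disturbance.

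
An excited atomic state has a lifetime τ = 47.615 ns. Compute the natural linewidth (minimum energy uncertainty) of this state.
6.912 neV

Using the energy-time uncertainty principle:
ΔEΔt ≥ ℏ/2

The lifetime τ represents the time uncertainty Δt.
The natural linewidth (minimum energy uncertainty) is:

ΔE = ℏ/(2τ)
ΔE = (1.055e-34 J·s) / (2 × 4.761e-08 s)
ΔE = 1.107e-27 J = 6.912 neV

This natural linewidth limits the precision of spectroscopic measurements.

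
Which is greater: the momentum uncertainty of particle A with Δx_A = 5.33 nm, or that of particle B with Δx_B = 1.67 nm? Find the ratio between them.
Particle B has the larger minimum momentum uncertainty, by a factor of 3.19.

For each particle, the minimum momentum uncertainty is Δp_min = ℏ/(2Δx):

Particle A: Δp_A = ℏ/(2×5.330e-09 m) = 9.893e-27 kg·m/s
Particle B: Δp_B = ℏ/(2×1.670e-09 m) = 3.157e-26 kg·m/s

Ratio: Δp_B/Δp_A = 3.19

Since Δp_min ∝ 1/Δx, the particle with smaller position uncertainty (B) has larger momentum uncertainty.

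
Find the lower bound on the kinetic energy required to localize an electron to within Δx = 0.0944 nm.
1.069 eV

Localizing a particle requires giving it sufficient momentum uncertainty:

1. From uncertainty principle: Δp ≥ ℏ/(2Δx)
   Δp_min = (1.055e-34 J·s) / (2 × 9.440e-11 m)
   Δp_min = 5.586e-25 kg·m/s

2. This momentum uncertainty corresponds to kinetic energy:
   KE ≈ (Δp)²/(2m) = (5.586e-25)²/(2 × 9.109e-31 kg)
   KE = 1.712e-19 J = 1.069 eV

Tighter localization requires more energy.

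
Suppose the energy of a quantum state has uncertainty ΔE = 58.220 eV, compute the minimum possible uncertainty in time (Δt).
5.653 as

Using the energy-time uncertainty principle:
ΔEΔt ≥ ℏ/2

The minimum uncertainty in time is:
Δt_min = ℏ/(2ΔE)
Δt_min = (1.055e-34 J·s) / (2 × 9.328e-18 J)
Δt_min = 5.653e-18 s = 5.653 as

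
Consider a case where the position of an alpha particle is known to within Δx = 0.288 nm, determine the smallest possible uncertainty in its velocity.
27.554 m/s

Using the Heisenberg uncertainty principle and Δp = mΔv:
ΔxΔp ≥ ℏ/2
Δx(mΔv) ≥ ℏ/2

The minimum uncertainty in velocity is:
Δv_min = ℏ/(2mΔx)
Δv_min = (1.055e-34 J·s) / (2 × 6.645e-27 kg × 2.880e-10 m)
Δv_min = 2.755e+01 m/s = 27.554 m/s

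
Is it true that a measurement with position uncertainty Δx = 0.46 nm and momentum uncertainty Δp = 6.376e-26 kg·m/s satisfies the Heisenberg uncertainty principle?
No, it violates the uncertainty principle (impossible measurement).

Calculate the product ΔxΔp:
ΔxΔp = (4.600e-10 m) × (6.376e-26 kg·m/s)
ΔxΔp = 2.933e-35 J·s

Compare to the minimum allowed value ℏ/2:
ℏ/2 = 5.273e-35 J·s

Since ΔxΔp = 2.933e-35 J·s < 5.273e-35 J·s = ℏ/2,
the measurement violates the uncertainty principle.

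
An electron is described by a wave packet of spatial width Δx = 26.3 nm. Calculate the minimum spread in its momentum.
2.005 × 10^-27 kg·m/s

For a wave packet, the spatial width Δx and momentum spread Δp are related by the uncertainty principle:
ΔxΔp ≥ ℏ/2

The minimum momentum spread is:
Δp_min = ℏ/(2Δx)
Δp_min = (1.055e-34 J·s) / (2 × 2.630e-08 m)
Δp_min = 2.005e-27 kg·m/s

A wave packet cannot have both a well-defined position and well-defined momentum.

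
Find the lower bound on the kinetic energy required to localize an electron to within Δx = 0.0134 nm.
53.046 eV

Localizing a particle requires giving it sufficient momentum uncertainty:

1. From uncertainty principle: Δp ≥ ℏ/(2Δx)
   Δp_min = (1.055e-34 J·s) / (2 × 1.340e-11 m)
   Δp_min = 3.935e-24 kg·m/s

2. This momentum uncertainty corresponds to kinetic energy:
   KE ≈ (Δp)²/(2m) = (3.935e-24)²/(2 × 9.109e-31 kg)
   KE = 8.499e-18 J = 53.046 eV

Tighter localization requires more energy.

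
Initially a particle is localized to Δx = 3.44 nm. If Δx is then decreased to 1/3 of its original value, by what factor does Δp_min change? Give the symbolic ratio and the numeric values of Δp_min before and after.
Original Δp_min = 1.533 × 10^-26 kg·m/s; new Δp'_min = 4.598 × 10^-26 kg·m/s; ratio Δp'_min/Δp_min = 3.

From the uncertainty principle ΔxΔp ≥ ℏ/2, the minimum momentum uncertainty is Δp_min = ℏ/(2Δx).

Original (Δx = 3.44 nm = 3.440e-09 m):
Δp_min = (1.055e-34 J·s)/(2 × 3.440e-09 m) = 1.533e-26 kg·m/s

When Δx → (1/3)Δx:
Δp'_min = ℏ/(2 × (1/3)Δx) = 3 × ℏ/(2Δx) = 3 × Δp_min
Δp'_min = 3 × 1.533e-26 kg·m/s = 4.598e-26 kg·m/s

Since Δp_min ∝ 1/Δx, when Δx is decreased to 1/3 of its original value, Δp_min increases to 3 times its original value.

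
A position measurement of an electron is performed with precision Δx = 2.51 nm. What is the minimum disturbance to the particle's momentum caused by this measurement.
2.101 × 10^-26 kg·m/s

The uncertainty principle implies that measuring position disturbs momentum:
ΔxΔp ≥ ℏ/2

When we measure position with precision Δx, we necessarily introduce a momentum uncertainty:
Δp ≥ ℏ/(2Δx)
Δp_min = (1.055e-34 J·s) / (2 × 2.510e-09 m)
Δp_min = 2.101e-26 kg·m/s

The more precisely we measure position, the greater the momentum disturbance.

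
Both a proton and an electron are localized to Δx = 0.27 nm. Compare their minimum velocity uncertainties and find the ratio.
The electron has the larger minimum velocity uncertainty, by a ratio of 1836.2.

For both particles, Δp_min = ℏ/(2Δx) = 1.953e-25 kg·m/s (same for both).

The velocity uncertainty is Δv = Δp/m:
- proton: Δv = 1.953e-25 / 1.673e-27 = 1.168e+02 m/s = 116.757 m/s
- electron: Δv = 1.953e-25 / 9.109e-31 = 2.144e+05 m/s = 214.385 km/s

Ratio: 2.144e+05 / 1.168e+02 = 1836.2

The lighter particle has larger velocity uncertainty because Δv ∝ 1/m.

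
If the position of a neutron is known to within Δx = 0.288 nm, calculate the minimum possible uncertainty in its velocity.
109.309 m/s

Using the Heisenberg uncertainty principle and Δp = mΔv:
ΔxΔp ≥ ℏ/2
Δx(mΔv) ≥ ℏ/2

The minimum uncertainty in velocity is:
Δv_min = ℏ/(2mΔx)
Δv_min = (1.055e-34 J·s) / (2 × 1.675e-27 kg × 2.880e-10 m)
Δv_min = 1.093e+02 m/s = 109.309 m/s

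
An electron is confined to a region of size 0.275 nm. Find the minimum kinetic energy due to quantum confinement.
125.950 meV

Using the uncertainty principle:

1. Position uncertainty: Δx ≈ 2.750e-10 m
2. Minimum momentum uncertainty: Δp = ℏ/(2Δx) = 1.917e-25 kg·m/s
3. Minimum kinetic energy:
   KE = (Δp)²/(2m) = (1.917e-25)²/(2 × 9.109e-31 kg)
   KE = 2.018e-20 J = 125.950 meV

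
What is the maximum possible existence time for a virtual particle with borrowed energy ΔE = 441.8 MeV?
7.449 × 10^-25 s

Using the energy-time uncertainty principle:
ΔEΔt ≥ ℏ/2

For a virtual particle borrowing energy ΔE, the maximum lifetime is:
Δt_max = ℏ/(2ΔE)

Converting energy:
ΔE = 441.8 MeV = 7.078e-11 J

Δt_max = (1.055e-34 J·s) / (2 × 7.078e-11 J)
Δt_max = 7.449e-25 s = 7.449 × 10^-25 s

Virtual particles with higher borrowed energy exist for shorter times.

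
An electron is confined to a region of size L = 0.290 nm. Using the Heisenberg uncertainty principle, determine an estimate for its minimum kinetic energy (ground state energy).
113.257 meV

Using the uncertainty principle to estimate ground state energy:

1. The position uncertainty is approximately the confinement size:
   Δx ≈ L = 2.900e-10 m

2. From ΔxΔp ≥ ℏ/2, the minimum momentum uncertainty is:
   Δp ≈ ℏ/(2L) = 1.818e-25 kg·m/s

3. The kinetic energy is approximately:
   KE ≈ (Δp)²/(2m) = (1.818e-25)²/(2 × 9.109e-31 kg)
   KE ≈ 1.815e-20 J = 113.257 meV

This is an order-of-magnitude estimate of the ground state energy.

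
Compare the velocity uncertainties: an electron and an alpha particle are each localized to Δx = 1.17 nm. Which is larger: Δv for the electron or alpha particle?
The electron has the larger minimum velocity uncertainty, by a ratio of 7294.3.

For both particles, Δp_min = ℏ/(2Δx) = 4.507e-26 kg·m/s (same for both).

The velocity uncertainty is Δv = Δp/m:
- electron: Δv = 4.507e-26 / 9.109e-31 = 4.947e+04 m/s = 49.473 km/s
- alpha particle: Δv = 4.507e-26 / 6.645e-27 = 6.782e+00 m/s = 6.782 m/s

Ratio: 4.947e+04 / 6.782e+00 = 7294.3

The lighter particle has larger velocity uncertainty because Δv ∝ 1/m.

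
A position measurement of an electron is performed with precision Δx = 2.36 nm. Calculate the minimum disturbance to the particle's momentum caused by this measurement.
2.234 × 10^-26 kg·m/s

The uncertainty principle implies that measuring position disturbs momentum:
ΔxΔp ≥ ℏ/2

When we measure position with precision Δx, we necessarily introduce a momentum uncertainty:
Δp ≥ ℏ/(2Δx)
Δp_min = (1.055e-34 J·s) / (2 × 2.360e-09 m)
Δp_min = 2.234e-26 kg·m/s

The more precisely we measure position, the greater the momentum disturbance.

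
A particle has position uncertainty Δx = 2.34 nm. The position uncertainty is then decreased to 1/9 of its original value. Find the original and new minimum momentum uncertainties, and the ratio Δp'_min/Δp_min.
Original Δp_min = 2.253 × 10^-26 kg·m/s; new Δp'_min = 2.028 × 10^-25 kg·m/s; ratio Δp'_min/Δp_min = 9.

From the uncertainty principle ΔxΔp ≥ ℏ/2, the minimum momentum uncertainty is Δp_min = ℏ/(2Δx).

Original (Δx = 2.34 nm = 2.340e-09 m):
Δp_min = (1.055e-34 J·s)/(2 × 2.340e-09 m) = 2.253e-26 kg·m/s

When Δx → (1/9)Δx:
Δp'_min = ℏ/(2 × (1/9)Δx) = 9 × ℏ/(2Δx) = 9 × Δp_min
Δp'_min = 9 × 2.253e-26 kg·m/s = 2.028e-25 kg·m/s

Since Δp_min ∝ 1/Δx, when Δx is decreased to 1/9 of its original value, Δp_min increases to 9 times its original value.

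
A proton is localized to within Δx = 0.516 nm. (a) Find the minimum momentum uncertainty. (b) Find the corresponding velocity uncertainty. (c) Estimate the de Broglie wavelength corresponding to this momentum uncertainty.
(a) Δp_min = 1.022 × 10^-25 kg·m/s
(b) Δv_min = 61.094 m/s
(c) λ_dB = 6.484 nm

Step-by-step:

(a) From the uncertainty principle:
Δp_min = ℏ/(2Δx) = (1.055e-34 J·s)/(2 × 5.160e-10 m) = 1.022e-25 kg·m/s

(b) The velocity uncertainty:
Δv = Δp/m = (1.022e-25 kg·m/s)/(1.673e-27 kg) = 6.109e+01 m/s = 61.094 m/s

(c) The de Broglie wavelength for this momentum:
λ = h/p = (6.626e-34 J·s)/(1.022e-25 kg·m/s) = 6.484e-09 m = 6.484 nm

Note: The de Broglie wavelength is comparable to the localization size, as expected from wave-particle duality.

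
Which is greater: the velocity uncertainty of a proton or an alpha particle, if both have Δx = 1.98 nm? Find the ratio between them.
The proton has the larger minimum velocity uncertainty, by a ratio of 4.0.

For both particles, Δp_min = ℏ/(2Δx) = 2.663e-26 kg·m/s (same for both).

The velocity uncertainty is Δv = Δp/m:
- proton: Δv = 2.663e-26 / 1.673e-27 = 1.592e+01 m/s = 15.921 m/s
- alpha particle: Δv = 2.663e-26 / 6.645e-27 = 4.008e+00 m/s = 4.008 m/s

Ratio: 1.592e+01 / 4.008e+00 = 4.0

The lighter particle has larger velocity uncertainty because Δv ∝ 1/m.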